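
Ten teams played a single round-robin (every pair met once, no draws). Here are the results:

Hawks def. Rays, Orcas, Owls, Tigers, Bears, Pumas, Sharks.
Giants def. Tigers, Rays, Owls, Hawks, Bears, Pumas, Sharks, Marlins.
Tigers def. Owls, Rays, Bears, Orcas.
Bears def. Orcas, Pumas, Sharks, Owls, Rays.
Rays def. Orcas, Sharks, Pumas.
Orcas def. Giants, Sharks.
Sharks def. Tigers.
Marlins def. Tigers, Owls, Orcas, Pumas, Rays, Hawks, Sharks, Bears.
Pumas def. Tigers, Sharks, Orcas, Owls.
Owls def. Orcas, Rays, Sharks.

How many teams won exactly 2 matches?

Win totals: Marlins 8, Orcas 2, Owls 3, Tigers 4, Bears 5, Hawks 7, Giants 8, Rays 3, Sharks 1, Pumas 4.
Exactly 2: Orcas — 1 team.

1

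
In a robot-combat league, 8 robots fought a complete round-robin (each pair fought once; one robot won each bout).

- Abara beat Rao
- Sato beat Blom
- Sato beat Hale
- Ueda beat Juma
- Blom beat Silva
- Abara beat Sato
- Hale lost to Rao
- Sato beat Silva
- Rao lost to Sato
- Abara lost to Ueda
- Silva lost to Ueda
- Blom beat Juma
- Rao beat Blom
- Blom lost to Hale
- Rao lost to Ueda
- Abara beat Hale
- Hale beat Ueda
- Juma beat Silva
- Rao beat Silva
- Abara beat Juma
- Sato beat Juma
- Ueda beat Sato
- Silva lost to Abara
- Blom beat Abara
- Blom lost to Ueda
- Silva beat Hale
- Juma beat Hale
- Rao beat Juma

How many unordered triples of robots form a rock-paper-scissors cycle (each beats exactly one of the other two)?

10

Win totals: Abara 5, Juma 2, Silva 1, Hale 2, Rao 4, Sato 5, Ueda 6, Blom 3.
A robot with w wins dominates both others in C(w,2) triples; summing gives 10 + 1 + 0 + 1 + 6 + 10 + 15 + 3 = 46 transitive triples.
Total triples C(8,3) = 56, so cyclic triples = 56 − 46 = 10.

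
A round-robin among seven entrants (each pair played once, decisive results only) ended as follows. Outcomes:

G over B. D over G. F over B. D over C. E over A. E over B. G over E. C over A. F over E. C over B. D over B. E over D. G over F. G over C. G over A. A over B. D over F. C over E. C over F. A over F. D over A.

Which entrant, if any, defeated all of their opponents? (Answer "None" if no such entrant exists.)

None

Highest win total is G with 5 (out of 6 possible).
G lost to D, so no entrant went undefeated.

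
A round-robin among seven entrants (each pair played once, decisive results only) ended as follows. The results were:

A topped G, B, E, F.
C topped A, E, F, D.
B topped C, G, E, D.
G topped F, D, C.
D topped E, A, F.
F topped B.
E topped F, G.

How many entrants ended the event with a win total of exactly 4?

Win totals: A 4, B 4, C 4, D 3, E 2, F 1, G 3.
Exactly 4: A, B, C — 3 entrants.

3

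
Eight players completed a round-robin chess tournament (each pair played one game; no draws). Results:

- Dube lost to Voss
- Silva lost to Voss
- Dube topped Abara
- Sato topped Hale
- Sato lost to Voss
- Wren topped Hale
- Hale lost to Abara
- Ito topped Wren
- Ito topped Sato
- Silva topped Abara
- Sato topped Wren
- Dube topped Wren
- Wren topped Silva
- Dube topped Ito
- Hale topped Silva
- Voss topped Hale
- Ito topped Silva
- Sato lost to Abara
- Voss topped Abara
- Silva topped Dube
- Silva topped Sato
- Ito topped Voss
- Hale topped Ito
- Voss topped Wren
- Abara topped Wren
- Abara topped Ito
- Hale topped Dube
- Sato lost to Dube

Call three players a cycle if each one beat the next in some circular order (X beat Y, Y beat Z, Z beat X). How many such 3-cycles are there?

Win totals: Ito 4, Dube 4, Silva 3, Hale 3, Wren 2, Voss 6, Abara 4, Sato 2.
A player with w wins dominates both others in C(w,2) triples; summing gives 6 + 6 + 3 + 3 + 1 + 15 + 6 + 1 = 41 transitive triples.
Total triples C(8,3) = 56, so cyclic triples = 56 − 41 = 15.

15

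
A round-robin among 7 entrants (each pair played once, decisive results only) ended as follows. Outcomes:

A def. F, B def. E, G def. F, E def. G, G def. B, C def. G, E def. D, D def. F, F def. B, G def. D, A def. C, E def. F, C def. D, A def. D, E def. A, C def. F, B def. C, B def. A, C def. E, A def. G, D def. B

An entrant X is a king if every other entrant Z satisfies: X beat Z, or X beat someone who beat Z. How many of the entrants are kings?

5

A reaches everyone (king).
B reaches everyone (king).
C reaches everyone (king).
D cannot reach G in two steps.
E reaches everyone (king).
F cannot reach D, G in two steps.
G reaches everyone (king).
Kings: A, B, C, E, G — 5.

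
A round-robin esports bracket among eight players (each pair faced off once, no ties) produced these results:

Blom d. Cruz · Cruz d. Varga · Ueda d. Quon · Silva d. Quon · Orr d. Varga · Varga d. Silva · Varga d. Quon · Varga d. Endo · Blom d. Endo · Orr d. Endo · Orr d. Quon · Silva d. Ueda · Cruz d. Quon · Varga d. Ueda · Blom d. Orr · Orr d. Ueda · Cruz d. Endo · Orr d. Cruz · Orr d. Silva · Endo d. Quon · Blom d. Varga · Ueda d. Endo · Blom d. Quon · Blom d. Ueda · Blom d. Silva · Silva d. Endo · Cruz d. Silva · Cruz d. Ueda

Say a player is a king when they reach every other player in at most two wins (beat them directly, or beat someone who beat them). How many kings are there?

Silva cannot reach Cruz, Varga, Blom, Orr in two steps.
Cruz cannot reach Blom, Orr in two steps.
Varga cannot reach Cruz, Blom, Orr in two steps.
Quon cannot reach Silva, Cruz, Varga, Blom, Endo, Orr, Ueda in two steps.
Blom reaches everyone (king).
Endo cannot reach Silva, Cruz, Varga, Blom, Orr, Ueda in two steps.
Orr cannot reach Blom in two steps.
Ueda cannot reach Silva, Cruz, Varga, Blom, Orr in two steps.
Kings: Blom — 1.

1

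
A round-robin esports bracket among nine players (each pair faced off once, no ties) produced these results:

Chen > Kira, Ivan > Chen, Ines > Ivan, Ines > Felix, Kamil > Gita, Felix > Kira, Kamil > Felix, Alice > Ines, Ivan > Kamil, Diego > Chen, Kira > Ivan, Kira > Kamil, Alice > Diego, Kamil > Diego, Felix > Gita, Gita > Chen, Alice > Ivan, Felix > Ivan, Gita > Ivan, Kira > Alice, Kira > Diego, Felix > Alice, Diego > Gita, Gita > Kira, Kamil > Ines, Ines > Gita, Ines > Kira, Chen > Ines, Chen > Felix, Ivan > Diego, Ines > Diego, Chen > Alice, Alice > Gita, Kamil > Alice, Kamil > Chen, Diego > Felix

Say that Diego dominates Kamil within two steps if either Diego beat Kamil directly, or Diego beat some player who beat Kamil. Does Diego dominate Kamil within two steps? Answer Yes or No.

Diego did not beat Kamil directly.
Diego beat Chen, Gita, Felix, but each of them lost to Kamil. No two-step path.

No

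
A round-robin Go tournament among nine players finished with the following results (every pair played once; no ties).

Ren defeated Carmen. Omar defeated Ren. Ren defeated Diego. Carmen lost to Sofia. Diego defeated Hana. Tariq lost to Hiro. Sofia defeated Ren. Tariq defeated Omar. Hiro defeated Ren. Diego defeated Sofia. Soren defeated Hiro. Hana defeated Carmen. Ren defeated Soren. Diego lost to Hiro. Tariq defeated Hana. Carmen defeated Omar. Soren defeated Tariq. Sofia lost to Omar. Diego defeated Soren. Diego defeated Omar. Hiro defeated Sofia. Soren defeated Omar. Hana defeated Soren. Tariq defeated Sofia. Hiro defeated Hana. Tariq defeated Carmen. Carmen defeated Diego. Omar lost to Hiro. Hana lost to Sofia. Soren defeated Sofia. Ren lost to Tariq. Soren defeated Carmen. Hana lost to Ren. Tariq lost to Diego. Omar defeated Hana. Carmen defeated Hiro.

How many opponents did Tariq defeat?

5

Tariq's results: beat Hana, Omar, Sofia, Carmen, Ren; lost to Hiro, Diego, Soren.
That is 5 wins.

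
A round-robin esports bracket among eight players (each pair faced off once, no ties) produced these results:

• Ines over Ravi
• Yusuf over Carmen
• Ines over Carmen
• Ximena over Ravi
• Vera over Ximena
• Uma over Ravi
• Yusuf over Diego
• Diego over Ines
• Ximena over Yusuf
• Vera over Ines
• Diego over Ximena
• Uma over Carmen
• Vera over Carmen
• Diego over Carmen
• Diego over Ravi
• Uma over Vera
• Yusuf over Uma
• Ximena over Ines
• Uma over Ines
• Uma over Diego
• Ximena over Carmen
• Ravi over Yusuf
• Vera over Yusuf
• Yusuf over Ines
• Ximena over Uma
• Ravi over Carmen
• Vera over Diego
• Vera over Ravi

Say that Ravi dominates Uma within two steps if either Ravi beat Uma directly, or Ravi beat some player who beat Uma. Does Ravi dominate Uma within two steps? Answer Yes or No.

Yes

Ravi did not beat Uma directly.
Ravi beat Carmen, Yusuf. Of those, Yusuf beat Uma.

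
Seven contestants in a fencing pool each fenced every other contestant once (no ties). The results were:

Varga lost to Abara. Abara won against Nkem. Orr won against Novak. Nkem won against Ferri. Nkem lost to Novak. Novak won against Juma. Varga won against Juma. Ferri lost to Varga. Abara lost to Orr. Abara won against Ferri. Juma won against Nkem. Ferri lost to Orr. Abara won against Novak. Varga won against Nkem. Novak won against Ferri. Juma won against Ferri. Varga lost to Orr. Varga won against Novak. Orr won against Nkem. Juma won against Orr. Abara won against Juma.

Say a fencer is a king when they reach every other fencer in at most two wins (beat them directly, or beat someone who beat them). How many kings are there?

3

Varga cannot reach Abara in two steps.
Abara reaches everyone (king).
Novak cannot reach Varga, Abara in two steps.
Juma reaches everyone (king).
Nkem cannot reach Varga, Abara, Novak, Juma, Orr in two steps.
Orr reaches everyone (king).
Ferri cannot reach Varga, Abara, Novak, Juma, Nkem, Orr in two steps.
Kings: Abara, Juma, Orr — 3.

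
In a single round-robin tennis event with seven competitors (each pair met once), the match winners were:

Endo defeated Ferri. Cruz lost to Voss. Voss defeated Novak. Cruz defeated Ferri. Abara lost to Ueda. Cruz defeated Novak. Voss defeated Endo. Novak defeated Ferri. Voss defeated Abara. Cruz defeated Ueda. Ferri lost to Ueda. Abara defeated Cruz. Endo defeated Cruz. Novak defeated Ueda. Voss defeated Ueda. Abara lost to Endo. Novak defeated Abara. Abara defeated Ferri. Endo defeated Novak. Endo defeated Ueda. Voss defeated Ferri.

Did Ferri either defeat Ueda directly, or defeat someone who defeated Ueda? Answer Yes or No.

No

Ferri did not beat Ueda directly.
Ferri beat no one, so there is no intermediate competitor.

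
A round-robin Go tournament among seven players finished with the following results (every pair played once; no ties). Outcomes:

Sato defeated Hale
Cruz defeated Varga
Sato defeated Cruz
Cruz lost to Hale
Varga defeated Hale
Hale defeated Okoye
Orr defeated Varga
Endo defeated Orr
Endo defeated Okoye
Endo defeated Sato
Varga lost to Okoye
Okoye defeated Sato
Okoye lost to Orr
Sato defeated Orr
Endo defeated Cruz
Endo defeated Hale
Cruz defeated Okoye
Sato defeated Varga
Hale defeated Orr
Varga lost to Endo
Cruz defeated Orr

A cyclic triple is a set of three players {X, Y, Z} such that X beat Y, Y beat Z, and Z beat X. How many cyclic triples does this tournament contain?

6

Win totals: Orr 2, Okoye 2, Sato 4, Cruz 3, Varga 1, Endo 6, Hale 3.
A player with w wins dominates both others in C(w,2) triples; summing gives 1 + 1 + 6 + 3 + 0 + 15 + 3 = 29 transitive triples.
Total triples C(7,3) = 35, so cyclic triples = 35 − 29 = 6.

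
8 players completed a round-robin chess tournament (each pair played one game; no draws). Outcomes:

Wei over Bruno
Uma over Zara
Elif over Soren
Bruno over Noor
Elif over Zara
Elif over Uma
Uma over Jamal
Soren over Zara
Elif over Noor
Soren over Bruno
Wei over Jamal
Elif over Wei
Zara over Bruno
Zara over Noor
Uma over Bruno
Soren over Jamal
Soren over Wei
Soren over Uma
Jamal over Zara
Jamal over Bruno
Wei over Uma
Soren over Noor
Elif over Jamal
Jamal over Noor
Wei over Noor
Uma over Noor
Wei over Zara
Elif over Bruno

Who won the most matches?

Win totals: Soren 6, Jamal 3, Uma 4, Bruno 1, Elif 7, Wei 5, Noor 0, Zara 2.
Elif leads with 7 wins (next highest: 6).

Elif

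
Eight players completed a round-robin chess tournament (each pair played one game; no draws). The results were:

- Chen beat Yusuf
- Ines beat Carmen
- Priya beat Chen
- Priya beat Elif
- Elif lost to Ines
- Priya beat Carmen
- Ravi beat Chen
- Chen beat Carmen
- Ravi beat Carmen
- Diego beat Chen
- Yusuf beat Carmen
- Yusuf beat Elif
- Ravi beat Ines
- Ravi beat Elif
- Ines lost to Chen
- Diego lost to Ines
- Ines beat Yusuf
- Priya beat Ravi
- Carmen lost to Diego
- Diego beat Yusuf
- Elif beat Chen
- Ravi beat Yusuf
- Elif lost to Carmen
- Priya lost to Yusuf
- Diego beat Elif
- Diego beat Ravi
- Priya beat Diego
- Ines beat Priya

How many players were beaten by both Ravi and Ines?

3

Ravi beat: Yusuf, Carmen, Ines, Chen, Elif.
Ines beat: Diego, Yusuf, Carmen, Elif, Priya.
Both beat: Yusuf, Carmen, Elif — 3.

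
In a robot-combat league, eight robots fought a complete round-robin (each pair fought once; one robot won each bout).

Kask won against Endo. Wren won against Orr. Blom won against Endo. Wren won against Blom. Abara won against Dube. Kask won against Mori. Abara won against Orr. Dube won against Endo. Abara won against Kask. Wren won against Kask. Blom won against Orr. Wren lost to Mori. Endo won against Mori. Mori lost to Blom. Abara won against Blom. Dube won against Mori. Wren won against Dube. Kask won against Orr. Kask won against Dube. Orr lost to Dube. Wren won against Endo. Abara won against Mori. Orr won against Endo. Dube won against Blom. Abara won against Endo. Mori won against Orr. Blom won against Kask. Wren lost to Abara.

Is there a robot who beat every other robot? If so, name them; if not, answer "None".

Abara has 7 wins out of 7 opponents — a perfect record.

Abara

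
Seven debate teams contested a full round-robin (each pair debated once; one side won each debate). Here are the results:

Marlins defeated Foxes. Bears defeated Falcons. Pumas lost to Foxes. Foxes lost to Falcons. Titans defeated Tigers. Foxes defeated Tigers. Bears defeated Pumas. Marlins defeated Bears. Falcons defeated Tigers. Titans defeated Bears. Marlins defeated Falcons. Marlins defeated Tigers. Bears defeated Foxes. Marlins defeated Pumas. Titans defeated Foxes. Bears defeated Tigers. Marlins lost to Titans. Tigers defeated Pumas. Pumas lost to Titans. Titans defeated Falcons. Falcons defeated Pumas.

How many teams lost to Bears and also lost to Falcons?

3

Bears beat: Falcons, Pumas, Foxes, Tigers.
Falcons beat: Pumas, Foxes, Tigers.
Both beat: Pumas, Foxes, Tigers — 3.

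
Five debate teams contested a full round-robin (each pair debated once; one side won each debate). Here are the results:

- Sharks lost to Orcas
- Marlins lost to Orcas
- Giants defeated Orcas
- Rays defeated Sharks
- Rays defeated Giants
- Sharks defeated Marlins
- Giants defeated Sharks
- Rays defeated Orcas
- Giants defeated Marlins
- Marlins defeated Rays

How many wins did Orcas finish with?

2

Orcas' results: beat Sharks, Marlins; lost to Giants, Rays.
That is 2 wins.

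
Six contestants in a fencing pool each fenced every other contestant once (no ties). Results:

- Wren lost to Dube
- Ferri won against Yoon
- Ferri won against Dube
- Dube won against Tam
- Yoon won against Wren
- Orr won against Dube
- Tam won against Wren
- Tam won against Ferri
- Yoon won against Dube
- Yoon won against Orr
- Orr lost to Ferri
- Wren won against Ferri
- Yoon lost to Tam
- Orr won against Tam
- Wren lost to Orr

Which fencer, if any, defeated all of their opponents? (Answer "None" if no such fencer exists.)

Highest win total is Yoon with 3 (out of 5 possible).
Yoon lost to Tam, Ferri, so no fencer went undefeated.

None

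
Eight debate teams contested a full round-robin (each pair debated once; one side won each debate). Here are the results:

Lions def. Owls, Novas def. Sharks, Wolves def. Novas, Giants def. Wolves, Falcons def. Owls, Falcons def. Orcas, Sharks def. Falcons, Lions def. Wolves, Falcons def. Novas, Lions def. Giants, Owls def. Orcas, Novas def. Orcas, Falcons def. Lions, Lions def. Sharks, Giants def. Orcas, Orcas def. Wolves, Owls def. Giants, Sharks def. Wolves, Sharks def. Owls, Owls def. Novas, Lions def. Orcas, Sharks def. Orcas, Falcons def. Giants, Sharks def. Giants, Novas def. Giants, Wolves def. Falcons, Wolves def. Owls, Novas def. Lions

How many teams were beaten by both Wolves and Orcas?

0

Wolves beat: Falcons, Owls, Novas.
Orcas beat: Wolves.
No one was beaten by both.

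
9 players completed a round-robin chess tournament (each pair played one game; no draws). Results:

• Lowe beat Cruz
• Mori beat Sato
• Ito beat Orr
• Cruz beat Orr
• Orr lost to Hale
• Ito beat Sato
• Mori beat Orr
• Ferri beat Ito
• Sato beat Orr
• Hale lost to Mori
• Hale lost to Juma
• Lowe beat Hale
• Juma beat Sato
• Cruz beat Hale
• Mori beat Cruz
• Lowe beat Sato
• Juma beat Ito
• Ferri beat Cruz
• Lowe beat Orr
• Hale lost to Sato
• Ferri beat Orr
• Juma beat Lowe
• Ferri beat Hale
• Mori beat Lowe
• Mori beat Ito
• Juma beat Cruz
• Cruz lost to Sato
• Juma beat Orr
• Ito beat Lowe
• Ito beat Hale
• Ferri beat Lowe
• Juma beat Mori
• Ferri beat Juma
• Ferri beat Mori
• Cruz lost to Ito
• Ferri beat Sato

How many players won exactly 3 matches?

1

Win totals: Ferri 8, Cruz 2, Lowe 4, Mori 6, Orr 0, Sato 3, Juma 7, Ito 5, Hale 1.
Exactly 3: Sato — 1 player.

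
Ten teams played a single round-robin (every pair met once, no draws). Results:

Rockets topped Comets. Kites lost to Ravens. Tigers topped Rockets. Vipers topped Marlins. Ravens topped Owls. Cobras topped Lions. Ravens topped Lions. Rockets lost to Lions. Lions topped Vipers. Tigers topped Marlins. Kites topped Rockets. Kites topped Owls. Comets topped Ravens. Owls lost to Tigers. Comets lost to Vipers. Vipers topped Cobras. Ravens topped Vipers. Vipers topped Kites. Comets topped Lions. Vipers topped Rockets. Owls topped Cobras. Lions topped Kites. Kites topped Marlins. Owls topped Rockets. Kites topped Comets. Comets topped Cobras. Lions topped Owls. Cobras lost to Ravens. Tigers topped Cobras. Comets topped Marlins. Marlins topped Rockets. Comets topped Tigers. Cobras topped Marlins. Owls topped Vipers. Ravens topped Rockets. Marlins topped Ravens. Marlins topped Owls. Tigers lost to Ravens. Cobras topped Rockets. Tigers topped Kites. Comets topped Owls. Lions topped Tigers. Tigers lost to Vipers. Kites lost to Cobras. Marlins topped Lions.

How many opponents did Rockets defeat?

Rockets' results: beat Comets; lost to Tigers, Ravens, Lions, Kites, Owls, Cobras, Vipers, Marlins.
That is 1 win.

1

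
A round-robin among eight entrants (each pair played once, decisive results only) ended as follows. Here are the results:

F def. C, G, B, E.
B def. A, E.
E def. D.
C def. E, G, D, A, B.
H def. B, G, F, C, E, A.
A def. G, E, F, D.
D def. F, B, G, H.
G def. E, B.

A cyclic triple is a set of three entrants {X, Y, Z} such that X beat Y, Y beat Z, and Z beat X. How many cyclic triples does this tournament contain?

Win totals: A 4, B 2, C 5, D 4, E 1, F 4, G 2, H 6.
An entrant with w wins dominates both others in C(w,2) triples; summing gives 6 + 1 + 10 + 6 + 0 + 6 + 1 + 15 = 45 transitive triples.
Total triples C(8,3) = 56, so cyclic triples = 56 − 45 = 11.

11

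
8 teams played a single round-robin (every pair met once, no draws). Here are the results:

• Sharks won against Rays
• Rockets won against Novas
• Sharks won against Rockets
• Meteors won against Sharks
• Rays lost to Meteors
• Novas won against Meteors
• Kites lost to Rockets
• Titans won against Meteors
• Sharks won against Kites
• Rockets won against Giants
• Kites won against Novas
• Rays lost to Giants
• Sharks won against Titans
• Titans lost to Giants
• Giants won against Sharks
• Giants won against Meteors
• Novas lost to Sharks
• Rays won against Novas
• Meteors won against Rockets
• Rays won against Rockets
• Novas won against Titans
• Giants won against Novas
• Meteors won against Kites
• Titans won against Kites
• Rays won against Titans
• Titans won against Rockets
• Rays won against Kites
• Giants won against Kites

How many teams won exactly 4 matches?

Win totals: Meteors 4, Giants 6, Rays 4, Titans 3, Sharks 5, Rockets 3, Kites 1, Novas 2.
Exactly 4: Meteors, Rays — 2 teams.

2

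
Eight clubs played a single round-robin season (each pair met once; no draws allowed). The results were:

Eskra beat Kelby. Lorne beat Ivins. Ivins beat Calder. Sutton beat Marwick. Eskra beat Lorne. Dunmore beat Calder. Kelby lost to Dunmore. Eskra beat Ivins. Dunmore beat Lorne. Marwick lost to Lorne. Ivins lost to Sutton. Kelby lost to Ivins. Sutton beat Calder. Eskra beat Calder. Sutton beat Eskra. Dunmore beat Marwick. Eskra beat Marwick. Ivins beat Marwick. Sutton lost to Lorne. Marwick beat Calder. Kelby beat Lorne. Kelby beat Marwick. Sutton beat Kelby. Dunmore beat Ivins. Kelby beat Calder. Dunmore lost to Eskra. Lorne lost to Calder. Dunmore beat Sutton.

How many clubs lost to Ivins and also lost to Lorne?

Ivins beat: Kelby, Marwick, Calder.
Lorne beat: Ivins, Sutton, Marwick.
Both beat: Marwick — 1.

1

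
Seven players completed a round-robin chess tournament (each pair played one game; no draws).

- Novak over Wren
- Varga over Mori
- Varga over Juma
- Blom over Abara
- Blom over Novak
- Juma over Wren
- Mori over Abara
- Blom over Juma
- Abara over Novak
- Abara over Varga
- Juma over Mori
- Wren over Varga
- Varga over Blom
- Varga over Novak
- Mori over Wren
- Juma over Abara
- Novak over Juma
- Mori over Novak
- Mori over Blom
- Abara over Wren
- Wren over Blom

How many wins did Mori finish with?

Mori's results: beat Blom, Wren, Abara, Novak; lost to Juma, Varga.
That is 4 wins.

4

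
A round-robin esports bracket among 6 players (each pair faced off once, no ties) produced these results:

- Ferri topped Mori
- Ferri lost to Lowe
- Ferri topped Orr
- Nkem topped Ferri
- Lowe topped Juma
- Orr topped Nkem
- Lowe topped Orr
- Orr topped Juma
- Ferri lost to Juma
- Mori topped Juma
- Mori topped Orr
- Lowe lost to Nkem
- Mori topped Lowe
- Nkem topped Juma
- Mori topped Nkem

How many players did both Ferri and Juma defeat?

0

Ferri beat: Orr, Mori.
Juma beat: Ferri.
No one was beaten by both.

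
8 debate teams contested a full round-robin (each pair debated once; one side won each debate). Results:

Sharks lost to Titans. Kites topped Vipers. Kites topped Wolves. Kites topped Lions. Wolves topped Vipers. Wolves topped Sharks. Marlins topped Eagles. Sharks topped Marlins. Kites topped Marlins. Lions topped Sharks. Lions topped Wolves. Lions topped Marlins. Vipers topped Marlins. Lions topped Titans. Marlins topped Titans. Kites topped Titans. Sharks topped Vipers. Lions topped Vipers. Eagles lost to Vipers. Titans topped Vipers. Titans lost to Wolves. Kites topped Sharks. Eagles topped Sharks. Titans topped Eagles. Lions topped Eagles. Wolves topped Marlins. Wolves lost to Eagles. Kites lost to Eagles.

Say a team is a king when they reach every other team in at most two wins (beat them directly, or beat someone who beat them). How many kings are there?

Eagles reaches everyone (king).
Wolves cannot reach Lions, Kites in two steps.
Lions reaches everyone (king).
Vipers cannot reach Lions in two steps.
Titans cannot reach Lions in two steps.
Marlins cannot reach Lions in two steps.
Sharks cannot reach Wolves, Lions, Kites in two steps.
Kites reaches everyone (king).
Kings: Eagles, Lions, Kites — 3.

3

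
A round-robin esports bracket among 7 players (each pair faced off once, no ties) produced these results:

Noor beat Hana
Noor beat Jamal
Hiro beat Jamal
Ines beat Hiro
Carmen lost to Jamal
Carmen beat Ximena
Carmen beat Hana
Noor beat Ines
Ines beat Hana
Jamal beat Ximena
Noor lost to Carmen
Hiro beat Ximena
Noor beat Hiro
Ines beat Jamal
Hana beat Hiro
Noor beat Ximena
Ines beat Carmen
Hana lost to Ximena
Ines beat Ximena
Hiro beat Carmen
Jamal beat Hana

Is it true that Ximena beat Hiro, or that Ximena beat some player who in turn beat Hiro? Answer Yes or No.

Yes

Ximena did not beat Hiro directly.
Ximena beat Hana. Of those, Hana beat Hiro.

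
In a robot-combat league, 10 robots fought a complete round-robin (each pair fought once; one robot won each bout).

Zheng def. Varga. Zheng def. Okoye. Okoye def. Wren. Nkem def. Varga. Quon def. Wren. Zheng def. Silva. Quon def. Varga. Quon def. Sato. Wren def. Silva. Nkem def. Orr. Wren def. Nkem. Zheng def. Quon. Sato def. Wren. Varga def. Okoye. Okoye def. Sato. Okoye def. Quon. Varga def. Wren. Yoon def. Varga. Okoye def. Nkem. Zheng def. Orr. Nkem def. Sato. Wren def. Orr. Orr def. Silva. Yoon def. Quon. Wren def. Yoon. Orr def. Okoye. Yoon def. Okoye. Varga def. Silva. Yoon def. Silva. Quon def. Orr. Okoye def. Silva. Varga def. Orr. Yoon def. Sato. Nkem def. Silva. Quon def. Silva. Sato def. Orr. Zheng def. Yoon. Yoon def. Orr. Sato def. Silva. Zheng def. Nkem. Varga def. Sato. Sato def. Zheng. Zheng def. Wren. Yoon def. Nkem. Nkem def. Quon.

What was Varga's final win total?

5

Varga's results: beat Okoye, Wren, Sato, Orr, Silva; lost to Quon, Yoon, Zheng, Nkem.
That is 5 wins.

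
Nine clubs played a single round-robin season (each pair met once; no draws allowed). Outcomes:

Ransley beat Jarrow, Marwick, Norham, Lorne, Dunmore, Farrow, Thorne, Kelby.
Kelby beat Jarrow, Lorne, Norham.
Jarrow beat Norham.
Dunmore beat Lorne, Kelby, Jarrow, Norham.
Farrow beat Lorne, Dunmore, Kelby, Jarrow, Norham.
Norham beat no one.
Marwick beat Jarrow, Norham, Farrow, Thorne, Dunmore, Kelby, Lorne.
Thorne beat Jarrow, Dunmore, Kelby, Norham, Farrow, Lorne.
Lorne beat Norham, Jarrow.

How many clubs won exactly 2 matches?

Win totals: Ransley 8, Jarrow 1, Lorne 2, Thorne 6, Norham 0, Kelby 3, Marwick 7, Dunmore 4, Farrow 5.
Exactly 2: Lorne — 1 club.

1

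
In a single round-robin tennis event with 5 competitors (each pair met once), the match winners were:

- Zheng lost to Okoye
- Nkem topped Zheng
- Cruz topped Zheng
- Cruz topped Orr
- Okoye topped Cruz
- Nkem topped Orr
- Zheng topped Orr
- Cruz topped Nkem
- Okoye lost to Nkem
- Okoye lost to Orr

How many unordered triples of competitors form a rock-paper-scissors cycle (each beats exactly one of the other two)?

3

Of the C(5,3) = 10 triples, the cyclic ones are: {Zheng, Okoye, Orr}; {Okoye, Nkem, Cruz}; {Okoye, Cruz, Orr}.
That is 3.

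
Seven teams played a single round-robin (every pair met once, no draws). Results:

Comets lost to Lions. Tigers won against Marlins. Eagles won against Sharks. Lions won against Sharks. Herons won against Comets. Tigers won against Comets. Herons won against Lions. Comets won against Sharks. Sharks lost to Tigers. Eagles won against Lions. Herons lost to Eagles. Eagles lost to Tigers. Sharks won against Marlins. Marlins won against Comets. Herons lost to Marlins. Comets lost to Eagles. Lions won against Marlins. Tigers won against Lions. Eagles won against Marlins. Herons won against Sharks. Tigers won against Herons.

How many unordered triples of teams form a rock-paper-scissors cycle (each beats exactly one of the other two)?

3

Win totals: Eagles 5, Sharks 1, Tigers 6, Lions 3, Comets 1, Herons 3, Marlins 2.
A team with w wins dominates both others in C(w,2) triples; summing gives 10 + 0 + 15 + 3 + 0 + 3 + 1 = 32 transitive triples.
Total triples C(7,3) = 35, so cyclic triples = 35 − 32 = 3.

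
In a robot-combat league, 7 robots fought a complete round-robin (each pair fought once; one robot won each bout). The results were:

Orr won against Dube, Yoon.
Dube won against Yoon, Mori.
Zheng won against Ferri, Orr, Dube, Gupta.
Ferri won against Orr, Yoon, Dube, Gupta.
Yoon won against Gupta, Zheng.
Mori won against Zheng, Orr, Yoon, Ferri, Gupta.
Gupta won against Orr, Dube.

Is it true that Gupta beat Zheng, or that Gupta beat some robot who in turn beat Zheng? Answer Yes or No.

Gupta did not beat Zheng directly.
Gupta beat Orr, Dube, but each of them lost to Zheng. No two-step path.

No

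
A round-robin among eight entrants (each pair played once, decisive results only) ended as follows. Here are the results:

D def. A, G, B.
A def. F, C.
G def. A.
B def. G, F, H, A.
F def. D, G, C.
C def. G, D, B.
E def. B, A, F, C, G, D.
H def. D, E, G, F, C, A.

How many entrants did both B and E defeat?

3

B beat: A, F, G, H.
E beat: A, B, C, D, F, G.
Both beat: A, F, G — 3.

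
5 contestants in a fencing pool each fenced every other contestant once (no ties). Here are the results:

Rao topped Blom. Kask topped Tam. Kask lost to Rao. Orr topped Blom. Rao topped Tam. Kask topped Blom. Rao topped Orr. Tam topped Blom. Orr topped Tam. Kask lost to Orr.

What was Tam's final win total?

Tam's results: beat Blom; lost to Rao, Kask, Orr.
That is 1 win.

1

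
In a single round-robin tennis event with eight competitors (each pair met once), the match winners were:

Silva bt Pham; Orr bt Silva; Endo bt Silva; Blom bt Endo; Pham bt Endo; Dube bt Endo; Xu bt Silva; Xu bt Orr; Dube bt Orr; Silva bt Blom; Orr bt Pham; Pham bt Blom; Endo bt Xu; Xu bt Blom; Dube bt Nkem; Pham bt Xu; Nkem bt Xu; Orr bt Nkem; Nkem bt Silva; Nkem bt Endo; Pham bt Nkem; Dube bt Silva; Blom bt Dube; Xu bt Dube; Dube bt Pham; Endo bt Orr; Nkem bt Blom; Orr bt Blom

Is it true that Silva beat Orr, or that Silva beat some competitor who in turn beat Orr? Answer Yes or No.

No

Silva did not beat Orr directly.
Silva beat Pham, Blom, but each of them lost to Orr. No two-step path.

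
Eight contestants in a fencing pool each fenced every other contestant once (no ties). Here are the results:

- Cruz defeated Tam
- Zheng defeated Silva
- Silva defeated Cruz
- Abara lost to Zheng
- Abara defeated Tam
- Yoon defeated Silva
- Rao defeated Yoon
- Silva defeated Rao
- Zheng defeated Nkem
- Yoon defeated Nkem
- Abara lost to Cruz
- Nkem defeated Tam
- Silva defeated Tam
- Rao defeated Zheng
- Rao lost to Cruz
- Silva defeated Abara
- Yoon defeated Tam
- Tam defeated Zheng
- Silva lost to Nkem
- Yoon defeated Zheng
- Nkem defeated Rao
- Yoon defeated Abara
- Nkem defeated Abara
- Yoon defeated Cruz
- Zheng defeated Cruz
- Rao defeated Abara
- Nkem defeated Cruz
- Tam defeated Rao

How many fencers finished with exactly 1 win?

Win totals: Yoon 6, Zheng 4, Abara 1, Silva 4, Cruz 3, Rao 3, Tam 2, Nkem 5.
Exactly 1: Abara — 1 fencer.

1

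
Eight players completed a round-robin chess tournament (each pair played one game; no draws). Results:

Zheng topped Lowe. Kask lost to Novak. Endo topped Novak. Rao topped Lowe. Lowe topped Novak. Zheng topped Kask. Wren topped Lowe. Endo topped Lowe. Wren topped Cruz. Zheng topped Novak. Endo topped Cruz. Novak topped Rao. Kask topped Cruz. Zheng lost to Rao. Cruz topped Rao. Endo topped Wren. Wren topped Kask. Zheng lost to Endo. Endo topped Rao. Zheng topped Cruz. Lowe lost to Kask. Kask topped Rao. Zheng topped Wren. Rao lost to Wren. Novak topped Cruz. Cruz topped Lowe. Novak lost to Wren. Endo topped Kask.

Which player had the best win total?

Endo

Win totals: Cruz 2, Endo 7, Rao 2, Lowe 1, Wren 5, Novak 3, Kask 3, Zheng 5.
Endo leads with 7 wins (next highest: 5).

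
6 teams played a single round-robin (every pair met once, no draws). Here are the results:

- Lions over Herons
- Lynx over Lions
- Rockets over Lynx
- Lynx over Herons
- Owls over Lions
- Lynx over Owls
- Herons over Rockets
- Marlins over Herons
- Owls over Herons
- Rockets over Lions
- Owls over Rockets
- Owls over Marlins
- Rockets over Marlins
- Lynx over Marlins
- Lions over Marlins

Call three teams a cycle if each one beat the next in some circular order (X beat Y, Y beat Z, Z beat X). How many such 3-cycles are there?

4

Win totals: Rockets 3, Owls 4, Herons 1, Lynx 4, Lions 2, Marlins 1.
A team with w wins dominates both others in C(w,2) triples; summing gives 3 + 6 + 0 + 6 + 1 + 0 = 16 transitive triples.
Total triples C(6,3) = 20, so cyclic triples = 20 − 16 = 4.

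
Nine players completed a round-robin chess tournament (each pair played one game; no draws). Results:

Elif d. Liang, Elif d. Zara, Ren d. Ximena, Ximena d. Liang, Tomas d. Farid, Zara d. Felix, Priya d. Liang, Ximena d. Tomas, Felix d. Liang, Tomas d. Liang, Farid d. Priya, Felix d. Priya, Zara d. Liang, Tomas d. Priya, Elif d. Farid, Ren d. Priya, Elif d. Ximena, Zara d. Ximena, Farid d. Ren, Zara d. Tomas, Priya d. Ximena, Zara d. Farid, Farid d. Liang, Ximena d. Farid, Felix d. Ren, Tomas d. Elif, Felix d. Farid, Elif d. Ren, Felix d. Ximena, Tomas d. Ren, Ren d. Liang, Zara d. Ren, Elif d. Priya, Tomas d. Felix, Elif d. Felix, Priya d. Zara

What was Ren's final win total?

3

Ren's results: beat Priya, Ximena, Liang; lost to Felix, Farid, Elif, Tomas, Zara.
That is 3 wins.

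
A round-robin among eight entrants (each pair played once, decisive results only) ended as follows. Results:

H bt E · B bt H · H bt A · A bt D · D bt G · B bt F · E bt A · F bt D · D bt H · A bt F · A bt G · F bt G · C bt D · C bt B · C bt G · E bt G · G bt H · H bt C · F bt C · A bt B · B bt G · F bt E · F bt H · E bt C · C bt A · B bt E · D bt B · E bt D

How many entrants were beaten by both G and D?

1

G beat: H.
D beat: B, G, H.
Both beat: H — 1.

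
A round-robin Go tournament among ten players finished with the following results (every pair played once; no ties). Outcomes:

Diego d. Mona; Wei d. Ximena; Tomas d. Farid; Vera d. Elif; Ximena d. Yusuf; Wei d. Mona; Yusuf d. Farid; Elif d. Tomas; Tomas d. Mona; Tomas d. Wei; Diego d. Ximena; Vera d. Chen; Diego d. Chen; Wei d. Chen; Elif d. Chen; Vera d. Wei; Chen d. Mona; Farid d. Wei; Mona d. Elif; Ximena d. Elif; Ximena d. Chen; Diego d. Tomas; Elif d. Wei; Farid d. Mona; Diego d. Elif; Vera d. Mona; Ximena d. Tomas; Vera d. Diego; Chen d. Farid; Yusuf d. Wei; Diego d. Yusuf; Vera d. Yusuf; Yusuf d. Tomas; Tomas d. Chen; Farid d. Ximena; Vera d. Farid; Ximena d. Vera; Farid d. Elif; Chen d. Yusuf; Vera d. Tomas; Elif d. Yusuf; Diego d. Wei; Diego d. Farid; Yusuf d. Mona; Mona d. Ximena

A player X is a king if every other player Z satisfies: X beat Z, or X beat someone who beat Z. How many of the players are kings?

3

Tomas cannot reach Diego, Vera in two steps.
Chen cannot reach Diego, Vera in two steps.
Farid cannot reach Diego in two steps.
Wei cannot reach Diego in two steps.
Diego reaches everyone (king).
Elif cannot reach Diego, Vera in two steps.
Ximena reaches everyone (king).
Mona cannot reach Farid, Diego in two steps.
Vera reaches everyone (king).
Yusuf cannot reach Diego, Vera in two steps.
Kings: Diego, Ximena, Vera — 3.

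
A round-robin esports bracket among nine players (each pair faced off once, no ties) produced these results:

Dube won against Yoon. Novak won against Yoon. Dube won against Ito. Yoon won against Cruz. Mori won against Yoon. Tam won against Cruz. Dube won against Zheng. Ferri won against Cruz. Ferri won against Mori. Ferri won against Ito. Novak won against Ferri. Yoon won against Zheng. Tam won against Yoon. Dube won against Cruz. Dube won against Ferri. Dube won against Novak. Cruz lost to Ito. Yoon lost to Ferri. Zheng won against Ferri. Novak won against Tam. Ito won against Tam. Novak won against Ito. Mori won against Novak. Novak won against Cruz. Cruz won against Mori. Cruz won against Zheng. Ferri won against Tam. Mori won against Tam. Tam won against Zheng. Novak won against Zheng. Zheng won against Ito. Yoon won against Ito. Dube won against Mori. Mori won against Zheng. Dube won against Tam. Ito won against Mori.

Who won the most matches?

Win totals: Zheng 2, Ito 3, Yoon 3, Dube 8, Cruz 2, Novak 6, Mori 4, Tam 3, Ferri 5.
Dube leads with 8 wins (next highest: 6).

Dube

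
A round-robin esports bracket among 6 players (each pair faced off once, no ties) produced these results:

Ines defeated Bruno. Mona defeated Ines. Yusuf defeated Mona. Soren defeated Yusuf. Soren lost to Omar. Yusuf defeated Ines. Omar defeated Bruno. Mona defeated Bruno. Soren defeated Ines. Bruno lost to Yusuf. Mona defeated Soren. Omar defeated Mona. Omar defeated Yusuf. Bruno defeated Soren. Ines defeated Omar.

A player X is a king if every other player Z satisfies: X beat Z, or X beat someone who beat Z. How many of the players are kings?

5

Omar reaches everyone (king).
Mona reaches everyone (king).
Bruno cannot reach Omar, Mona in two steps.
Ines reaches everyone (king).
Yusuf reaches everyone (king).
Soren reaches everyone (king).
Kings: Omar, Mona, Ines, Yusuf, Soren — 5.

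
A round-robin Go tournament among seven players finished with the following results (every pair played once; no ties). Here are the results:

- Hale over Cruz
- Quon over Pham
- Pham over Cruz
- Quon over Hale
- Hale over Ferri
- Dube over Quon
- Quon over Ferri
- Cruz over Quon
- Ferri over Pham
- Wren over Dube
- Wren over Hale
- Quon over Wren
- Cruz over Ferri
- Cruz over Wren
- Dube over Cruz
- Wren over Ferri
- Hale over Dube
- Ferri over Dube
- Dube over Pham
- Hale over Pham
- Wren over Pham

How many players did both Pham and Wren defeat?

Pham beat: Cruz.
Wren beat: Hale, Dube, Ferri, Pham.
No one was beaten by both.

0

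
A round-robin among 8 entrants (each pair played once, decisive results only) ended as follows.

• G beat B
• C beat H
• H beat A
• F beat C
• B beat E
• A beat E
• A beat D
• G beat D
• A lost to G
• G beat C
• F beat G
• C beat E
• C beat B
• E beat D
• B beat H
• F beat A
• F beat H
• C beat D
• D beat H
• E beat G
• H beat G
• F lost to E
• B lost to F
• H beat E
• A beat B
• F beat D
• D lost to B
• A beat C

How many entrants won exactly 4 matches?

3

Win totals: A 4, B 3, C 4, D 1, E 3, F 6, G 4, H 3.
Exactly 4: A, C, G — 3 entrants.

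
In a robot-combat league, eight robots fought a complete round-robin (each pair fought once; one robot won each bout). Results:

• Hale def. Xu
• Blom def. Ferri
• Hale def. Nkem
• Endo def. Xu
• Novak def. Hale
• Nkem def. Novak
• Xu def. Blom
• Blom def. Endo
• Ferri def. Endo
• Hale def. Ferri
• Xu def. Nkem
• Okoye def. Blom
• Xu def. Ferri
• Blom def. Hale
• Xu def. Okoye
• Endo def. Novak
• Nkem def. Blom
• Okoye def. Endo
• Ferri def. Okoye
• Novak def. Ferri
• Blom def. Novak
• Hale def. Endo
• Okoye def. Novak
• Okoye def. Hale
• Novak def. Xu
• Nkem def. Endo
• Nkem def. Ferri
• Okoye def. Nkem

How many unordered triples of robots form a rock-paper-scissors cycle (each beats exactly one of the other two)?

17

Win totals: Nkem 4, Ferri 2, Okoye 5, Xu 4, Novak 3, Endo 2, Hale 4, Blom 4.
A robot with w wins dominates both others in C(w,2) triples; summing gives 6 + 1 + 10 + 6 + 3 + 1 + 6 + 6 = 39 transitive triples.
Total triples C(8,3) = 56, so cyclic triples = 56 − 39 = 17.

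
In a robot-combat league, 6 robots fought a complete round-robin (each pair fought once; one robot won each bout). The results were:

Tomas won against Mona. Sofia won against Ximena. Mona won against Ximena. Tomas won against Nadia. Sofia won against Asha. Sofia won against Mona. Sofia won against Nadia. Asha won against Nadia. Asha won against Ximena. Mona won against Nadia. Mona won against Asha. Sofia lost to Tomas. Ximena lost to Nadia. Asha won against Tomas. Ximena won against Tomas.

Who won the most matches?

Sofia

Win totals: Mona 3, Tomas 3, Sofia 4, Nadia 1, Ximena 1, Asha 3.
Sofia leads with 4 wins (next highest: 3).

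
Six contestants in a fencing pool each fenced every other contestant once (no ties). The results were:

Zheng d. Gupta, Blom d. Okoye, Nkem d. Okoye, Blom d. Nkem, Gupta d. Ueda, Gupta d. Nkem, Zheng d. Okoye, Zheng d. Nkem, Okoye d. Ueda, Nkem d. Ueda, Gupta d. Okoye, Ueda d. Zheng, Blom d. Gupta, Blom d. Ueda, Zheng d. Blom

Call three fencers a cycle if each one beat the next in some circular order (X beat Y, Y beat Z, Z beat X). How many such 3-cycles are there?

4

Of the C(6,3) = 20 triples, the cyclic ones are: {Zheng, Nkem, Ueda}; {Zheng, Blom, Ueda}; {Zheng, Okoye, Ueda}; {Zheng, Ueda, Gupta}.
That is 4.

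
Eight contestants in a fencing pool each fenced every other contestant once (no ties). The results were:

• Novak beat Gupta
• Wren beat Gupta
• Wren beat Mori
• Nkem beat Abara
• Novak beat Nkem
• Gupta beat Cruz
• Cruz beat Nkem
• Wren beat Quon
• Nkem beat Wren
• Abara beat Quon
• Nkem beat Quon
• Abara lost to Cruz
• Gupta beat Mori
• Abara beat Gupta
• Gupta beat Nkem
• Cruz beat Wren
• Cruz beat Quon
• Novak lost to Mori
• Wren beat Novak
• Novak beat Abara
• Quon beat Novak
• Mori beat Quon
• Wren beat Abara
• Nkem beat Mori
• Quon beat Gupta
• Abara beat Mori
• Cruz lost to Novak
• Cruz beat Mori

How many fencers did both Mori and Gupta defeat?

Mori beat: Novak, Quon.
Gupta beat: Mori, Cruz, Nkem.
No one was beaten by both.

0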